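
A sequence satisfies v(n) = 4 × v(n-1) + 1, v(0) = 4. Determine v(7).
Computing step by step:
v(0) = 4
v(1) = 4 × 4 + 1 = 17
v(2) = 4 × 17 + 1 = 69
v(3) = 4 × 69 + 1 = 277
v(4) = 4 × 277 + 1 = 1109
v(5) = 4 × 1109 + 1 = 4437
v(6) = 4 × 4437 + 1 = 17749
v(7) = 4 × 17749 + 1 = 70997

70997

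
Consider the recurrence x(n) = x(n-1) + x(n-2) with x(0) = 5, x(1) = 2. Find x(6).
Computing the sequence terms:
5, 2, 7, 9, 16, 25, 41

41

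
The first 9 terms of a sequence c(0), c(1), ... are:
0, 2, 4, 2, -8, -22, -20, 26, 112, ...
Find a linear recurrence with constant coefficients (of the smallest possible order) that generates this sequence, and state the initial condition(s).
Look for the lowest-order linear relation among consecutive terms.
Observation: c(n) - 2·c(n-1) - (-3)·c(n-2) = 0 holds for the shown terms, and no order-1 relation c(n) = α·c(n-1) + β fits.
Check at n=3: 2·4 + (-3)·2 = 2. ✓

c(n) = 2c(n-1) - 3c(n-2), c(0) = 0, c(1) = 2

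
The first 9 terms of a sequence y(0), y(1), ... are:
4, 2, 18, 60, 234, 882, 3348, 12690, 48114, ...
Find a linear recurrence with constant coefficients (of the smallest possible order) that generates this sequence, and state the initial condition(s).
Look for the lowest-order linear relation among consecutive terms.
Observation: y(n) - 3·y(n-1) - (3)·y(n-2) = 0 holds for the shown terms, and no order-1 relation y(n) = α·y(n-1) + β fits.
Check at n=3: 3·18 + (3)·2 = 60. ✓

y(n) = 3y(n-1) + 3y(n-2), y(0) = 4, y(1) = 2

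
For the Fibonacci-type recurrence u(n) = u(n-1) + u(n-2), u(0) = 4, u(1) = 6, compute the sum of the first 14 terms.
Computing the sequence terms: 4, 6, 10, 16, 26, 42, 68, 110, 178, 288, 466, 754, 1220, 1974
Adding these values together:

5162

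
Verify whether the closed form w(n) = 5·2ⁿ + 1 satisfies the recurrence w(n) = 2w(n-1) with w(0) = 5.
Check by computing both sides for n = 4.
From the recurrence with w(0) = 5:
  w(0) = 5, w(1) = 10, w(2) = 20, w(3) = 40, w(4) = 80
  so the recurrence gives w(4) = 80.
From the proposed closed form w(n) = 5·2ⁿ + 1:
  w(4) = 81.
The recurrence gives 80 but the closed form gives 81, so the closed form does not satisfy the recurrence.

No, the closed form is incorrect.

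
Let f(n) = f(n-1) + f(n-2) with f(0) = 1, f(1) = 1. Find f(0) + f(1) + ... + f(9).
Computing the sequence terms: 1, 1, 2, 3, 5, 8, 13, 21, 34, 55
Adding these values together:

143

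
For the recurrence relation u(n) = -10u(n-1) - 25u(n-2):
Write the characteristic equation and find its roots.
Substitute u(n) = rⁿ and divide through by rⁿ⁻²: r² + 10r + 25 = 0
Factor: (r + 5)² = 0, so r = -5 (double root).
General solution: u(n) = (A + Bn)·(-5)ⁿ

Characteristic: r² + 10r + 25 = 0, Roots: r = -5 (double root)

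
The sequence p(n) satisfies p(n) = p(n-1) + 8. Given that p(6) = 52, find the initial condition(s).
p(6) = p(0) + 6·8, so p(0) = 52 - 48 = 4.

p(0) = 4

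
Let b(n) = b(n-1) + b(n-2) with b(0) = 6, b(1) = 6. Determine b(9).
Computing the sequence terms:
6, 6, 12, 18, 30, 48, 78, 126, 204, 330

330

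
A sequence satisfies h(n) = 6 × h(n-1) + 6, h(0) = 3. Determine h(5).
Computing step by step:
h(0) = 3
h(1) = 6 × 3 + 6 = 24
h(2) = 6 × 24 + 6 = 150
h(3) = 6 × 150 + 6 = 906
h(4) = 6 × 906 + 6 = 5442
h(5) = 6 × 5442 + 6 = 32658

32658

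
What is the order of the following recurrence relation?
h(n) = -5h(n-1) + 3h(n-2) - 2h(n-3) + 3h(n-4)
The order is the largest lag k for which h(n-k) appears. Here the deepest term is h(n-4), so the order is 4.

Order 4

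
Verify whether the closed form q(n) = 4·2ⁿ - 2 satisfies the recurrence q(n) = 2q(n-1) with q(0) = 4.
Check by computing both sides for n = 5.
From the recurrence with q(0) = 4:
  q(0) = 4, q(1) = 8, q(2) = 16, q(3) = 32, q(4) = 64, q(5) = 128
  so the recurrence gives q(5) = 128.
From the proposed closed form q(n) = 4·2ⁿ - 2:
  q(5) = 126.
The recurrence gives 128 but the closed form gives 126, so the closed form does not satisfy the recurrence.

No, the closed form is incorrect.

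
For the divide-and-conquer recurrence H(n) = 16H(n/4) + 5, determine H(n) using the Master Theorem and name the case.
Master Theorem template: H(n) = a·H(n/b) + f(n).
Here: a=16, b=4, f(n)=5
Compute log_b(a) = log_4(16) = 2.
f(n) = 5 = O(n^(2-ε)) with ε = 2. Case 1: H(n) = Θ(n^log_b(a)) = Θ(n^2).

Case 1: H(n) = Θ(n^2)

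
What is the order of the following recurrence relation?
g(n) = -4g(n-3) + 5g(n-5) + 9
The order is the largest lag k for which g(n-k) appears. Here the deepest term is g(n-5) (the 9 term is non-homogeneous and does not affect the order), so the order is 5.

Order 5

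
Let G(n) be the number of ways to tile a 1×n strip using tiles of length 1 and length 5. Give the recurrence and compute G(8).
Condition on the last tile: it has length 1 (leaving a 1×(n-1) strip) or length 5 (leaving a 1×(n-5) strip), so G(n) = G(n-1) + G(n-5) (order-5 linear recurrence).
For 0 ≤ i < 5 only unit tiles fit, so G(i) = 1.
Iterating the recurrence: G(5) = 2, G(6) = 3, G(7) = 4, G(8) = 5.

G(n) = G(n-1) + G(n-5), with G(i) = 1 for 0 ≤ i < 5; G(8) = 5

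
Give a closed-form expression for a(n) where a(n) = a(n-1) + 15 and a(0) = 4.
Recurrence: a(n) = a(n-1) + 15, initial: a(0) = 4.
Each step adds 15, so a(n) = a(0) + 15n = 15n + 4.

a(n) = 15n + 4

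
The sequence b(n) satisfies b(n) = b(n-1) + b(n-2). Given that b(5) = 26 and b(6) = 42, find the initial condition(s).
Work backwards using b(k) = b(k+2) - b(k+1):
b(4) = b(6) - b(5) = 42 - 26 = 16
b(3) = b(5) - b(4) = 26 - 16 = 10
b(2) = b(4) - b(3) = 16 - 10 = 6
b(1) = b(3) - b(2) = 10 - 6 = 4
b(0) = b(2) - b(1) = 6 - 4 = 2

b(0) = 2, b(1) = 4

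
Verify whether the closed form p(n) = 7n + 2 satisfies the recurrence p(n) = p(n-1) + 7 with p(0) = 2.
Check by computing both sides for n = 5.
From the recurrence with p(0) = 2:
  p(0) = 2, p(1) = 9, p(2) = 16, p(3) = 23, p(4) = 30, p(5) = 37
  so the recurrence gives p(5) = 37.
From the proposed closed form p(n) = 7n + 2:
  p(5) = 37.
Both sides give 37 at n = 5, and the initial condition(s) match, so the closed form is consistent.

Yes, the closed form is correct.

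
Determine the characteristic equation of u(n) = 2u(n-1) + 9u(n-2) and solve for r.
Substitute u(n) = rⁿ and divide through by rⁿ⁻²: r² - 2r - 9 = 0
Discriminant: 2² + 4·9 = 40, not a perfect square, so by the quadratic formula r = (2 ± √40)/2.
General solution: u(n) = A·r₁ⁿ + B·r₂ⁿ where r₁,r₂ = (2 ± √40)/2

Characteristic: r² - 2r - 9 = 0, Roots: r = (2 ± √40)/2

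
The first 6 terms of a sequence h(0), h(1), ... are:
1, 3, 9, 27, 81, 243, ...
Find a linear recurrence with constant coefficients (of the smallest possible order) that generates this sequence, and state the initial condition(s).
Look for the lowest-order linear relation among consecutive terms.
Observation: each term is 3× the previous.
Check at n=2: 3·3 = 9. ✓

h(n) = 3 × h(n-1), h(0) = 1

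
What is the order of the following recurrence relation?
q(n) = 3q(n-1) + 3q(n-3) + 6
The order is the largest lag k for which q(n-k) appears. Here the deepest term is q(n-3) (the 6 term is non-homogeneous and does not affect the order), so the order is 3.

Order 3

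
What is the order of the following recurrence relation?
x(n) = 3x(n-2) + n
The order is the largest lag k for which x(n-k) appears. Here the deepest term is x(n-2) (the n term is non-homogeneous and does not affect the order), so the order is 2.

Order 2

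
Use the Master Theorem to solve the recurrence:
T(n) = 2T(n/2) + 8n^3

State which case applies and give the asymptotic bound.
Master Theorem template: T(n) = a·T(n/b) + f(n).
Here: a=2, b=2, f(n)=8n^3
Compute log_b(a) = log_2(2) = 1.
f(n) = 8n^3 = Ω(n^(1+ε)) with ε = 2, and the regularity condition holds (a·f(n/b) = (a/b^3)·f(n) with a/b^3 = 2^-2 < 1). Case 3: T(n) = Θ(f(n)) = Θ(n^3).

Case 3: T(n) = Θ(n^3)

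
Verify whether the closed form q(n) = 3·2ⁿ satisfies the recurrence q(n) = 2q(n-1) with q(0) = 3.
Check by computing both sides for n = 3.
From the recurrence with q(0) = 3:
  q(0) = 3, q(1) = 6, q(2) = 12, q(3) = 24
  so the recurrence gives q(3) = 24.
From the proposed closed form q(n) = 3·2ⁿ:
  q(3) = 24.
Both sides give 24 at n = 3, and the initial condition(s) match, so the closed form is consistent.

Yes, the closed form is correct.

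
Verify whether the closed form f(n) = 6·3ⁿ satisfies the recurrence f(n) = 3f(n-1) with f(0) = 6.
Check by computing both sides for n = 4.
From the recurrence with f(0) = 6:
  f(0) = 6, f(1) = 18, f(2) = 54, f(3) = 162, f(4) = 486
  so the recurrence gives f(4) = 486.
From the proposed closed form f(n) = 6·3ⁿ:
  f(4) = 486.
Both sides give 486 at n = 4, and the initial condition(s) match, so the closed form is consistent.

Yes, the closed form is correct.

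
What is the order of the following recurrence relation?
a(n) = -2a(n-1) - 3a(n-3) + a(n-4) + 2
The order is the largest lag k for which a(n-k) appears. Here the deepest term is a(n-4) (the 2 term is non-homogeneous and does not affect the order), so the order is 4.

Order 4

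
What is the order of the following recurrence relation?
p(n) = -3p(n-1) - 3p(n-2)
The order is the largest lag k for which p(n-k) appears. Here the deepest term is p(n-2), so the order is 2.

Order 2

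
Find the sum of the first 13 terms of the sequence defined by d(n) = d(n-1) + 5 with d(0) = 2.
Computing the sequence terms: 2, 7, 12, 17, 22, 27, 32, 37, 42, 47, 52, 57, 62
Adding these values together:

416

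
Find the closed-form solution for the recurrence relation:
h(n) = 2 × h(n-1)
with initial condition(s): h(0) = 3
Recurrence: h(n) = 2 × h(n-1), initial: h(0) = 3.
Each term is 2 times the previous, so this is geometric with ratio 2. After n steps: h(n) = h(0)·2ⁿ = 3·2ⁿ.

h(n) = 3·2ⁿ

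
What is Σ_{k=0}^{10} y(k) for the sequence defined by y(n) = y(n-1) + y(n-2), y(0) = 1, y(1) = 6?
Computing the sequence terms: 1, 6, 7, 13, 20, 33, 53, 86, 139, 225, 364
Adding these values together:

947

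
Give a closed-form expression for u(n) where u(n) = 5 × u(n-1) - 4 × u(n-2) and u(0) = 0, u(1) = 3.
Recurrence: u(n) = 5 × u(n-1) - 4 × u(n-2), initial: u(0) = 0, u(1) = 3.
Characteristic equation: r² - 5r + 4 = 0, which factors as (r - 4)(r - 1) = 0, so r = 4, 1. General solution u(n) = A·4ⁿ + B·1ⁿ. From u(0) = 0: A + B = 0. From u(1) = 3: 4A + 1B = 3. Solving gives A = 1, B = -1.

u(n) = 4ⁿ - 1ⁿ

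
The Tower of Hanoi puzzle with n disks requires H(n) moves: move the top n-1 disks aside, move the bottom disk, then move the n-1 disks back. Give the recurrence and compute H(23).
Moving n disks = move the top n-1 disks aside (H(n-1) moves) + move the largest disk (1 move) + move the n-1 disks back on top (H(n-1) moves), so H(n) = 2H(n-1) + 1, with H(1) = 1 (a single disk takes one move).
First terms: 1, 3, 7, 15, 31, 63, … — each is one less than a power of 2. Indeed H(n) + 1 = 2(H(n-1) + 1) with H(1) + 1 = 2, so H(n) + 1 = 2ⁿ and H(n) = 2ⁿ - 1.
Hence H(23) = 2^23 - 1 = 8388608 - 1 = 8388607.

H(n) = 2H(n-1) + 1, H(1) = 1; H(23) = 8388607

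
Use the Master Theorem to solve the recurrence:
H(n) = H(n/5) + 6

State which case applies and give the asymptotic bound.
Master Theorem template: H(n) = a·H(n/b) + f(n).
Here: a=1, b=5, f(n)=6
Compute log_b(a) = log_5(1) = 0.
f(n) = 6 = Θ(1). Case 2: H(n) = Θ(log n).

Case 2: H(n) = Θ(log n)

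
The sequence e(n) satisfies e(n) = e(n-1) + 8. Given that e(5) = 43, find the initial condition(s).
e(5) = e(0) + 5·8, so e(0) = 43 - 40 = 3.

e(0) = 3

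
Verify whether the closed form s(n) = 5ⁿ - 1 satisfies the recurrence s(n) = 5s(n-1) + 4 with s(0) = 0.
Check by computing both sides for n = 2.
From the recurrence with s(0) = 0:
  s(0) = 0, s(1) = 4, s(2) = 24
  so the recurrence gives s(2) = 24.
From the proposed closed form s(n) = 5ⁿ - 1:
  s(2) = 24.
Both sides give 24 at n = 2, and the initial condition(s) match, so the closed form is consistent.

Yes, the closed form is correct.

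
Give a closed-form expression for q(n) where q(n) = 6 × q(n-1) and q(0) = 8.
Recurrence: q(n) = 6 × q(n-1), initial: q(0) = 8.
Each term is 6 times the previous, so this is geometric with ratio 6. After n steps: q(n) = q(0)·6ⁿ = 8·6ⁿ.

q(n) = 8·6ⁿ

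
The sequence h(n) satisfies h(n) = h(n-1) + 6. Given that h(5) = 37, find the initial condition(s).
h(5) = h(0) + 5·6, so h(0) = 37 - 30 = 7.

h(0) = 7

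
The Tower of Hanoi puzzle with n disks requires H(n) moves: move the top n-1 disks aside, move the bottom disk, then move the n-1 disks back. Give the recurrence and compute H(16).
Moving n disks = move the top n-1 disks aside (H(n-1) moves) + move the largest disk (1 move) + move the n-1 disks back on top (H(n-1) moves), so H(n) = 2H(n-1) + 1, with H(1) = 1 (a single disk takes one move).
First terms: 1, 3, 7, 15, 31, 63, … — each is one less than a power of 2. Indeed H(n) + 1 = 2(H(n-1) + 1) with H(1) + 1 = 2, so H(n) + 1 = 2ⁿ and H(n) = 2ⁿ - 1.
Hence H(16) = 2^16 - 1 = 65536 - 1 = 65535.

H(n) = 2H(n-1) + 1, H(1) = 1; H(16) = 65535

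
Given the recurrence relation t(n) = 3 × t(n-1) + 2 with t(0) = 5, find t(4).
Computing step by step:
t(0) = 5
t(1) = 3 × 5 + 2 = 17
t(2) = 3 × 17 + 2 = 53
t(3) = 3 × 53 + 2 = 161
t(4) = 3 × 161 + 2 = 485

485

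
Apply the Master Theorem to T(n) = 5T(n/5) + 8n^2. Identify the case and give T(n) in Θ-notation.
Master Theorem template: T(n) = a·T(n/b) + f(n).
Here: a=5, b=5, f(n)=8n^2
Compute log_b(a) = log_5(5) = 1.
f(n) = 8n^2 = Ω(n^(1+ε)) with ε = 1, and the regularity condition holds (a·f(n/b) = (a/b^2)·f(n) with a/b^2 = 5^-1 < 1). Case 3: T(n) = Θ(f(n)) = Θ(n^2).

Case 3: T(n) = Θ(n^2)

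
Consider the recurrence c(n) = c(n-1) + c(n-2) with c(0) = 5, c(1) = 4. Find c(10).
Computing the sequence terms:
5, 4, 9, 13, 22, 35, 57, 92, 149, 241, 390

390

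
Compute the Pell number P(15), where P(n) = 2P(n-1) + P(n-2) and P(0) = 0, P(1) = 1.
Computing the sequence terms:
0, 1, 2, 5, 12, 29, 70, 169, 408, 985, 2378, 5741, 13860, 33461, 80782, 195025

195025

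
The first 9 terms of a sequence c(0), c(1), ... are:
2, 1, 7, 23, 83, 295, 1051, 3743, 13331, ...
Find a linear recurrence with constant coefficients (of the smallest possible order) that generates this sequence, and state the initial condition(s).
Look for the lowest-order linear relation among consecutive terms.
Observation: c(n) - 3·c(n-1) - (2)·c(n-2) = 0 holds for the shown terms, and no order-1 relation c(n) = α·c(n-1) + β fits.
Check at n=3: 3·7 + (2)·1 = 23. ✓

c(n) = 3c(n-1) + 2c(n-2), c(0) = 2, c(1) = 1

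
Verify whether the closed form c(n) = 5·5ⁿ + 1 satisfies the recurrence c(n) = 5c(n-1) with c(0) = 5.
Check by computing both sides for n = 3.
From the recurrence with c(0) = 5:
  c(0) = 5, c(1) = 25, c(2) = 125, c(3) = 625
  so the recurrence gives c(3) = 625.
From the proposed closed form c(n) = 5·5ⁿ + 1:
  c(3) = 626.
The recurrence gives 625 but the closed form gives 626, so the closed form does not satisfy the recurrence.

No, the closed form is incorrect.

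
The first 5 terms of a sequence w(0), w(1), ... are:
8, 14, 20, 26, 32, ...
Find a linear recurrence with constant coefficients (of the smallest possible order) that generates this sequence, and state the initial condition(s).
Look for the lowest-order linear relation among consecutive terms.
Observation: consecutive differences are constant (= 6).
Check at n=2: 1·14 + 6 = 20. ✓

w(n) = w(n-1) + 6, w(0) = 8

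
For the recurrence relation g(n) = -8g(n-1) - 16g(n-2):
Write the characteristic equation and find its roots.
Substitute g(n) = rⁿ and divide through by rⁿ⁻²: r² + 8r + 16 = 0
Factor: (r + 4)² = 0, so r = -4 (double root).
General solution: g(n) = (A + Bn)·(-4)ⁿ

Characteristic: r² + 8r + 16 = 0, Roots: r = -4 (double root)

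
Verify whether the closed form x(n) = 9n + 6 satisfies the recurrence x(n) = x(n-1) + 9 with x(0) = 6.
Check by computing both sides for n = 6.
From the recurrence with x(0) = 6:
  x(0) = 6, x(1) = 15, x(2) = 24, x(3) = 33, x(4) = 42, x(5) = 51, x(6) = 60
  so the recurrence gives x(6) = 60.
From the proposed closed form x(n) = 9n + 6:
  x(6) = 60.
Both sides give 60 at n = 6, and the initial condition(s) match, so the closed form is consistent.

Yes, the closed form is correct.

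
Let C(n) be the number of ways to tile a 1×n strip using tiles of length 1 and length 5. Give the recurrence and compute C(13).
Condition on the last tile: it has length 1 (leaving a 1×(n-1) strip) or length 5 (leaving a 1×(n-5) strip), so C(n) = C(n-1) + C(n-5) (order-5 linear recurrence).
For 0 ≤ i < 5 only unit tiles fit, so C(i) = 1.
Iterating the recurrence: C(5) = 2, C(6) = 3, C(7) = 4, C(8) = 5, C(9) = 6, C(10) = 8, C(11) = 11, C(12) = 15, C(13) = 20.

C(n) = C(n-1) + C(n-5), with C(i) = 1 for 0 ≤ i < 5; C(13) = 20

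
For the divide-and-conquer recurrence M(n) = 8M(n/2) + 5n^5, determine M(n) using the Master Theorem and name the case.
Master Theorem template: M(n) = a·M(n/b) + f(n).
Here: a=8, b=2, f(n)=5n^5
Compute log_b(a) = log_2(8) = 3.
f(n) = 5n^5 = Ω(n^(3+ε)) with ε = 2, and the regularity condition holds (a·f(n/b) = (a/b^5)·f(n) with a/b^5 = 2^-2 < 1). Case 3: M(n) = Θ(f(n)) = Θ(n^5).

Case 3: M(n) = Θ(n^5)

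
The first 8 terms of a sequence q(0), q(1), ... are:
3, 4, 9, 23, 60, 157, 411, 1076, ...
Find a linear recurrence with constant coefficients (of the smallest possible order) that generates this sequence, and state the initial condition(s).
Look for the lowest-order linear relation among consecutive terms.
Observation: q(n) - 3·q(n-1) - (-1)·q(n-2) = 0 holds for the shown terms, and no order-1 relation q(n) = α·q(n-1) + β fits.
Check at n=3: 3·9 + (-1)·4 = 23. ✓

q(n) = 3q(n-1) - q(n-2), q(0) = 3, q(1) = 4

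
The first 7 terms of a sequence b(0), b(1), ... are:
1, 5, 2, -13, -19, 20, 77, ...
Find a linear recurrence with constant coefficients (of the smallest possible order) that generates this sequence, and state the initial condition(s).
Look for the lowest-order linear relation among consecutive terms.
Observation: b(n) - 1·b(n-1) - (-3)·b(n-2) = 0 holds for the shown terms, and no order-1 relation b(n) = α·b(n-1) + β fits.
Check at n=3: 1·2 + (-3)·5 = -13. ✓

b(n) = b(n-1) - 3b(n-2), b(0) = 1, b(1) = 5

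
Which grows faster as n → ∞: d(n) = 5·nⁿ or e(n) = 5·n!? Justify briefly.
Comparing growth rates:
Growth-rate hierarchy: log n ≺ any polynomial ≺ any exponential cⁿ (c>1) ≺ n! ≺ nⁿ.
super-exponential nⁿ dominates factorial asymptotically.

d(n) grows faster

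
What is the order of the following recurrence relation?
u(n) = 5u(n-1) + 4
The order is the largest lag k for which u(n-k) appears. Here the deepest term is u(n-1) (the 4 term is non-homogeneous and does not affect the order), so the order is 1.

Order 1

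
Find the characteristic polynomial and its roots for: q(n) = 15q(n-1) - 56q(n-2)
Substitute q(n) = rⁿ and divide through by rⁿ⁻²: r² - 15r + 56 = 0
Factor: (r - 8)(r - 7) = 0, so r = 8, 7.
General solution: q(n) = A·8ⁿ + B·7ⁿ

Characteristic: r² - 15r + 56 = 0, Roots: r = 8, 7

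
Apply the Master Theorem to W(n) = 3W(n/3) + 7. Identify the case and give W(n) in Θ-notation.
Master Theorem template: W(n) = a·W(n/b) + f(n).
Here: a=3, b=3, f(n)=7
Compute log_b(a) = log_3(3) = 1.
f(n) = 7 = O(n^(1-ε)) with ε = 1. Case 1: W(n) = Θ(n^log_b(a)) = Θ(n).

Case 1: W(n) = Θ(n)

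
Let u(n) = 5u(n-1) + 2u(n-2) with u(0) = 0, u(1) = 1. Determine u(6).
Computing the sequence terms:
0, 1, 5, 27, 145, 779, 4185

4185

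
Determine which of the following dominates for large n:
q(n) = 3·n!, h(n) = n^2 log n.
Comparing growth rates:
Growth-rate hierarchy: log n ≺ any polynomial ≺ any exponential cⁿ (c>1) ≺ n! ≺ nⁿ.
factorial dominates polynomial degree 2 (with log factor) asymptotically.

q(n) grows faster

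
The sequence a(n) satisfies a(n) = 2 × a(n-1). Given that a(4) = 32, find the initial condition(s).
In general a(n) = 2ⁿ · a(0). At n = 4: a(0) = a(4) / 2^4 = 32 / 16 = 2.

a(0) = 2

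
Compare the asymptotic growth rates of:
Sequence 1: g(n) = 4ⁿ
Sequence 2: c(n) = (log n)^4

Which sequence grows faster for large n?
Comparing growth rates:
Growth-rate hierarchy: log n ≺ any polynomial ≺ any exponential cⁿ (c>1) ≺ n! ≺ nⁿ.
exponential base 4 dominates polylogarithmic (log n)^4 asymptotically.

g(n) grows faster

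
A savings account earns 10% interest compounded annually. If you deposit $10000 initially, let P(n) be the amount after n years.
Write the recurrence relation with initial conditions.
Each year the balance grows by 10%, i.e. is multiplied by 1 + 10/100 = 1.1, so P(n) = 1.1 × P(n-1). The initial deposit gives P(0) = 10000.
Unrolling gives the closed form P(n) = 10000 × (1.1)ⁿ.

P(n) = 1.1 × P(n-1), P(0) = 10000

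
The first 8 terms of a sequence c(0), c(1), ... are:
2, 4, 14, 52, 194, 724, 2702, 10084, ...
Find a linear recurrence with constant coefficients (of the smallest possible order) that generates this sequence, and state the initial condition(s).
Look for the lowest-order linear relation among consecutive terms.
Observation: c(n) - 4·c(n-1) - (-1)·c(n-2) = 0 holds for the shown terms, and no order-1 relation c(n) = α·c(n-1) + β fits.
Check at n=3: 4·14 + (-1)·4 = 52. ✓

c(n) = 4c(n-1) - c(n-2), c(0) = 2, c(1) = 4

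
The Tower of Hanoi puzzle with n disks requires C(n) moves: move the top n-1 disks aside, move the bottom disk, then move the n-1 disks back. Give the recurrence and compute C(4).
Moving n disks = move the top n-1 disks aside (C(n-1) moves) + move the largest disk (1 move) + move the n-1 disks back on top (C(n-1) moves), so C(n) = 2C(n-1) + 1, with C(1) = 1 (a single disk takes one move).
First terms: 1, 3, 7, 15, … — each is one less than a power of 2. Indeed C(n) + 1 = 2(C(n-1) + 1) with C(1) + 1 = 2, so C(n) + 1 = 2ⁿ and C(n) = 2ⁿ - 1.
Hence C(4) = 2^4 - 1 = 16 - 1 = 15.

C(n) = 2C(n-1) + 1, C(1) = 1; C(4) = 15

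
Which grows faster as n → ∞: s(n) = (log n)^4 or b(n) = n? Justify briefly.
Comparing growth rates:
Growth-rate hierarchy: log n ≺ any polynomial ≺ any exponential cⁿ (c>1) ≺ n! ≺ nⁿ.
polynomial degree 1 dominates polylogarithmic (log n)^4 asymptotically.

b(n) grows faster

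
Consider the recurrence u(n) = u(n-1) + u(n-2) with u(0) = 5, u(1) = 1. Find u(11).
Computing the sequence terms:
5, 1, 6, 7, 13, 20, 33, 53, 86, 139, 225, 364

364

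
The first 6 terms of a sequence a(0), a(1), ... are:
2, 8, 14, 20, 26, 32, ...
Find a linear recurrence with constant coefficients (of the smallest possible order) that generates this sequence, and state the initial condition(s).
Look for the lowest-order linear relation among consecutive terms.
Observation: consecutive differences are constant (= 6).
Check at n=2: 1·8 + 6 = 14. ✓

a(n) = a(n-1) + 6, a(0) = 2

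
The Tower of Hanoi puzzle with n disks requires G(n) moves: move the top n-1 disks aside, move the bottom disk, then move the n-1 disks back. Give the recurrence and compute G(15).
Moving n disks = move the top n-1 disks aside (G(n-1) moves) + move the largest disk (1 move) + move the n-1 disks back on top (G(n-1) moves), so G(n) = 2G(n-1) + 1, with G(1) = 1 (a single disk takes one move).
First terms: 1, 3, 7, 15, 31, 63, … — each is one less than a power of 2. Indeed G(n) + 1 = 2(G(n-1) + 1) with G(1) + 1 = 2, so G(n) + 1 = 2ⁿ and G(n) = 2ⁿ - 1.
Hence G(15) = 2^15 - 1 = 32768 - 1 = 32767.

G(n) = 2G(n-1) + 1, G(1) = 1; G(15) = 32767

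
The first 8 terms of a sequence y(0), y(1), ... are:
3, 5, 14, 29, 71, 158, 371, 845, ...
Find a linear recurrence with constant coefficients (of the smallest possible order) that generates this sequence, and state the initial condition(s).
Look for the lowest-order linear relation among consecutive terms.
Observation: y(n) - 1·y(n-1) - (3)·y(n-2) = 0 holds for the shown terms, and no order-1 relation y(n) = α·y(n-1) + β fits.
Check at n=3: 1·14 + (3)·5 = 29. ✓

y(n) = y(n-1) + 3y(n-2), y(0) = 3, y(1) = 5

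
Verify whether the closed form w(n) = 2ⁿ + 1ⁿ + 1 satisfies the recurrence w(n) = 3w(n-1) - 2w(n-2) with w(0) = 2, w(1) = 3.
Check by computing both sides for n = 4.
From the recurrence with w(0) = 2, w(1) = 3:
  w(0) = 2, w(1) = 3, w(2) = 5, w(3) = 9, w(4) = 17
  so the recurrence gives w(4) = 17.
From the proposed closed form w(n) = 2ⁿ + 1ⁿ + 1:
  w(4) = 18.
The recurrence gives 17 but the closed form gives 18, so the closed form does not satisfy the recurrence.

No, the closed form is incorrect.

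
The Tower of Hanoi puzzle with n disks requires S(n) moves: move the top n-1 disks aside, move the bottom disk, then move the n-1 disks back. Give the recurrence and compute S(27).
Moving n disks = move the top n-1 disks aside (S(n-1) moves) + move the largest disk (1 move) + move the n-1 disks back on top (S(n-1) moves), so S(n) = 2S(n-1) + 1, with S(1) = 1 (a single disk takes one move).
First terms: 1, 3, 7, 15, 31, 63, … — each is one less than a power of 2. Indeed S(n) + 1 = 2(S(n-1) + 1) with S(1) + 1 = 2, so S(n) + 1 = 2ⁿ and S(n) = 2ⁿ - 1.
Hence S(27) = 2^27 - 1 = 134217728 - 1 = 134217727.

S(n) = 2S(n-1) + 1, S(1) = 1; S(27) = 134217727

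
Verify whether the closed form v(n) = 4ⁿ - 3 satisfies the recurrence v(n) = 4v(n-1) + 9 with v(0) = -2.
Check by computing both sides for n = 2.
From the recurrence with v(0) = -2:
  v(0) = -2, v(1) = 1, v(2) = 13
  so the recurrence gives v(2) = 13.
From the proposed closed form v(n) = 4ⁿ - 3:
  v(2) = 13.
Both sides give 13 at n = 2, and the initial condition(s) match, so the closed form is consistent.

Yes, the closed form is correct.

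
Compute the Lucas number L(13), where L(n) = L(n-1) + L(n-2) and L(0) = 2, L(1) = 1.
Computing the sequence terms:
2, 1, 3, 4, 7, 11, 18, 29, 47, 76, 123, 199, 322, 521

521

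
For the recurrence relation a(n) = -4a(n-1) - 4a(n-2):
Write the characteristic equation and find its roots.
Substitute a(n) = rⁿ and divide through by rⁿ⁻²: r² + 4r + 4 = 0
Factor: (r + 2)² = 0, so r = -2 (double root).
General solution: a(n) = (A + Bn)·(-2)ⁿ

Characteristic: r² + 4r + 4 = 0, Roots: r = -2 (double root)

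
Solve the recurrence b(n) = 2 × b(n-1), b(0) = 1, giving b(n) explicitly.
Recurrence: b(n) = 2 × b(n-1), initial: b(0) = 1.
Each term is 2 times the previous, so this is geometric with ratio 2. After n steps: b(n) = b(0)·2ⁿ = 2ⁿ.

b(n) = 2ⁿ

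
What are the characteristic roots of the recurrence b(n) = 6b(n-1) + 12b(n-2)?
Substitute b(n) = rⁿ and divide through by rⁿ⁻²: r² - 6r - 12 = 0
Discriminant: 6² + 4·12 = 84, not a perfect square, so by the quadratic formula r = (6 ± √84)/2.
General solution: b(n) = A·r₁ⁿ + B·r₂ⁿ where r₁,r₂ = (6 ± √84)/2

Characteristic: r² - 6r - 12 = 0, Roots: r = (6 ± √84)/2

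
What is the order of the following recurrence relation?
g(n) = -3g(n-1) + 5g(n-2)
The order is the largest lag k for which g(n-k) appears. Here the deepest term is g(n-2), so the order is 2.

Order 2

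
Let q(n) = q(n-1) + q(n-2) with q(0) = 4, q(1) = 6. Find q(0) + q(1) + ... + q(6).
Computing the sequence terms: 4, 6, 10, 16, 26, 42, 68
Adding these values together:

172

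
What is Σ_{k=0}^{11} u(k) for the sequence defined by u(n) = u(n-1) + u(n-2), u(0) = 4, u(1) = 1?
Computing the sequence terms: 4, 1, 5, 6, 11, 17, 28, 45, 73, 118, 191, 309
Adding these values together:

808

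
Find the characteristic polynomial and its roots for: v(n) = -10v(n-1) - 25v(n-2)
Substitute v(n) = rⁿ and divide through by rⁿ⁻²: r² + 10r + 25 = 0
Factor: (r + 5)² = 0, so r = -5 (double root).
General solution: v(n) = (A + Bn)·(-5)ⁿ

Characteristic: r² + 10r + 25 = 0, Roots: r = -5 (double root)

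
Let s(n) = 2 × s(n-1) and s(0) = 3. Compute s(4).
Computing step by step:
s(0) = 3
s(1) = 2 × 3 = 6
s(2) = 2 × 6 = 12
s(3) = 2 × 12 = 24
s(4) = 2 × 24 = 48

48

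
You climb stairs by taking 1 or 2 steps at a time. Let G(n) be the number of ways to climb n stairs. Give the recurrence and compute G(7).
Condition on the size of the last step (1 to 2): before it there were n-1, …, n-2 stairs climbed, and these cases are disjoint, so G(n) = G(n-1) + G(n-2) (Fibonacci-type sequence).
Initial conditions by direct count (compositions of i into parts ≤ 2): G(1) = 1; G(2) = 2.
Iterating the recurrence: G(3) = 3, G(4) = 5, G(5) = 8, G(6) = 13, G(7) = 21.

G(n) = G(n-1) + G(n-2), G(1) = 1, G(2) = 2; G(7) = 21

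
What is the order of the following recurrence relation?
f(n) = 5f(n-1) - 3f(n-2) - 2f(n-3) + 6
The order is the largest lag k for which f(n-k) appears. Here the deepest term is f(n-3) (the 6 term is non-homogeneous and does not affect the order), so the order is 3.

Order 3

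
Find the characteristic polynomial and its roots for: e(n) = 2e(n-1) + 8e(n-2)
Substitute e(n) = rⁿ and divide through by rⁿ⁻²: r² - 2r - 8 = 0
Factor: (r - 4)(r + 2) = 0, so r = 4, -2.
General solution: e(n) = A·4ⁿ + B·(-2)ⁿ

Characteristic: r² - 2r - 8 = 0, Roots: r = 4, -2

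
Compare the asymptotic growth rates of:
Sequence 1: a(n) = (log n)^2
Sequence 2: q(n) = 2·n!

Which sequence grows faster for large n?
Comparing growth rates:
Growth-rate hierarchy: log n ≺ any polynomial ≺ any exponential cⁿ (c>1) ≺ n! ≺ nⁿ.
factorial dominates polylogarithmic (log n)^2 asymptotically.

q(n) grows faster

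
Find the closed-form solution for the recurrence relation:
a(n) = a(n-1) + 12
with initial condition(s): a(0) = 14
Recurrence: a(n) = a(n-1) + 12, initial: a(0) = 14.
Each step adds 12, so a(n) = a(0) + 12n = 12n + 14.

a(n) = 12n + 14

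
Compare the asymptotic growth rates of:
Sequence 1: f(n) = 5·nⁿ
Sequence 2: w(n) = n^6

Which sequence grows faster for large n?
Comparing growth rates:
Growth-rate hierarchy: log n ≺ any polynomial ≺ any exponential cⁿ (c>1) ≺ n! ≺ nⁿ.
super-exponential nⁿ dominates polynomial degree 6 asymptotically.

f(n) grows faster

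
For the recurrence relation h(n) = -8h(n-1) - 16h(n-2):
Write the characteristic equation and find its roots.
Substitute h(n) = rⁿ and divide through by rⁿ⁻²: r² + 8r + 16 = 0
Factor: (r + 4)² = 0, so r = -4 (double root).
General solution: h(n) = (A + Bn)·(-4)ⁿ

Characteristic: r² + 8r + 16 = 0, Roots: r = -4 (double root)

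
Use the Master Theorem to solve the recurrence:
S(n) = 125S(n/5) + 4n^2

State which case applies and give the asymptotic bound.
Master Theorem template: S(n) = a·S(n/b) + f(n).
Here: a=125, b=5, f(n)=4n^2
Compute log_b(a) = log_5(125) = 3.
f(n) = 4n^2 = O(n^(3-ε)) with ε = 1. Case 1: S(n) = Θ(n^log_b(a)) = Θ(n^3).

Case 1: S(n) = Θ(n^3)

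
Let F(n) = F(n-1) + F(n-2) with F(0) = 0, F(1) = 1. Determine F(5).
Computing the sequence terms:
0, 1, 1, 2, 3, 5

5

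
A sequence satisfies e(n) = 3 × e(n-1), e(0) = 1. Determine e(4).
Computing step by step:
e(0) = 1
e(1) = 3 × 1 = 3
e(2) = 3 × 3 = 9
e(3) = 3 × 9 = 27
e(4) = 3 × 27 = 81

81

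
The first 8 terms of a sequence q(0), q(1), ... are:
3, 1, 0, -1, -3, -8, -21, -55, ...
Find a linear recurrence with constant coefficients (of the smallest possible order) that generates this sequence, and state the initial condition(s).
Look for the lowest-order linear relation among consecutive terms.
Observation: q(n) - 3·q(n-1) - (-1)·q(n-2) = 0 holds for the shown terms, and no order-1 relation q(n) = α·q(n-1) + β fits.
Check at n=3: 3·0 + (-1)·1 = -1. ✓

q(n) = 3q(n-1) - q(n-2), q(0) = 3, q(1) = 1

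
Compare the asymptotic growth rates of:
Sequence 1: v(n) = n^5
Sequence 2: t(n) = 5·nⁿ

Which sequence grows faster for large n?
Comparing growth rates:
Growth-rate hierarchy: log n ≺ any polynomial ≺ any exponential cⁿ (c>1) ≺ n! ≺ nⁿ.
super-exponential nⁿ dominates polynomial degree 5 asymptotically.

t(n) grows faster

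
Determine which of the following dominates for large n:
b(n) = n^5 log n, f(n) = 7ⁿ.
Comparing growth rates:
Growth-rate hierarchy: log n ≺ any polynomial ≺ any exponential cⁿ (c>1) ≺ n! ≺ nⁿ.
exponential base 7 dominates polynomial degree 5 (with log factor) asymptotically.

f(n) grows faster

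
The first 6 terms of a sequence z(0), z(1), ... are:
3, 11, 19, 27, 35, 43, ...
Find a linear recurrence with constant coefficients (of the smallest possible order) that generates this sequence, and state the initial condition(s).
Look for the lowest-order linear relation among consecutive terms.
Observation: consecutive differences are constant (= 8).
Check at n=2: 1·11 + 8 = 19. ✓

z(n) = z(n-1) + 8, z(0) = 3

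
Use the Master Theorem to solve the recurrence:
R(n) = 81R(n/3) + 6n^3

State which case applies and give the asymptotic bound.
Master Theorem template: R(n) = a·R(n/b) + f(n).
Here: a=81, b=3, f(n)=6n^3
Compute log_b(a) = log_3(81) = 4.
f(n) = 6n^3 = O(n^(4-ε)) with ε = 1. Case 1: R(n) = Θ(n^log_b(a)) = Θ(n^4).

Case 1: R(n) = Θ(n^4)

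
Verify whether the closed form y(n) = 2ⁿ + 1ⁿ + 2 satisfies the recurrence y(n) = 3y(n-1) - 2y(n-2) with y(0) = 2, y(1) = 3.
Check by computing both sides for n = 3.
From the recurrence with y(0) = 2, y(1) = 3:
  y(0) = 2, y(1) = 3, y(2) = 5, y(3) = 9
  so the recurrence gives y(3) = 9.
From the proposed closed form y(n) = 2ⁿ + 1ⁿ + 2:
  y(3) = 11.
The recurrence gives 9 but the closed form gives 11, so the closed form does not satisfy the recurrence.

No, the closed form is incorrect.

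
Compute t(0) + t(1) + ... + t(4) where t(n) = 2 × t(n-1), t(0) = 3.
Computing the sequence terms: 3, 6, 12, 24, 48
Adding these values together:

93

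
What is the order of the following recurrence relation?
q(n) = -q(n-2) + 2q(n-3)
The order is the largest lag k for which q(n-k) appears. Here the deepest term is q(n-3), so the order is 3.

Order 3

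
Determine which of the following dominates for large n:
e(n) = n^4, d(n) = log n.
Comparing growth rates:
Growth-rate hierarchy: log n ≺ any polynomial ≺ any exponential cⁿ (c>1) ≺ n! ≺ nⁿ.
polynomial degree 4 dominates logarithmic asymptotically.

e(n) grows faster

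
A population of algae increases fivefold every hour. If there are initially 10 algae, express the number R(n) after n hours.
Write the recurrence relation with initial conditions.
Each hour multiplies the count by 5, so the count after n hours depends only on the count after n-1 hours: R(n) = 5 × R(n-1). The starting count gives R(0) = 10.
Unrolling n times gives the closed form R(n) = 10 × 5ⁿ.

R(n) = 5 × R(n-1), R(0) = 10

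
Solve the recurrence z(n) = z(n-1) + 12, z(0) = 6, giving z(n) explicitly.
Recurrence: z(n) = z(n-1) + 12, initial: z(0) = 6.
Each step adds 12, so z(n) = z(0) + 12n = 12n + 6.

z(n) = 12n + 6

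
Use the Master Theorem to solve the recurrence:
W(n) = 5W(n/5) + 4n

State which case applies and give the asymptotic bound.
Master Theorem template: W(n) = a·W(n/b) + f(n).
Here: a=5, b=5, f(n)=4n
Compute log_b(a) = log_5(5) = 1.
f(n) = 4n = Θ(n). Case 2: W(n) = Θ(n log n).

Case 2: W(n) = Θ(n log n)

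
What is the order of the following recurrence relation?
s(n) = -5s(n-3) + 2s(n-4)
The order is the largest lag k for which s(n-k) appears. Here the deepest term is s(n-4), so the order is 4.

Order 4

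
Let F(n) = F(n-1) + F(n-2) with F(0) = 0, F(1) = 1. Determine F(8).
Computing the sequence terms:
0, 1, 1, 2, 3, 5, 8, 13, 21

21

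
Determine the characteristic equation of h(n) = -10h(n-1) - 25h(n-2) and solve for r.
Substitute h(n) = rⁿ and divide through by rⁿ⁻²: r² + 10r + 25 = 0
Factor: (r + 5)² = 0, so r = -5 (double root).
General solution: h(n) = (A + Bn)·(-5)ⁿ

Characteristic: r² + 10r + 25 = 0, Roots: r = -5 (double root)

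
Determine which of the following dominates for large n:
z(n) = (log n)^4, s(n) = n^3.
Comparing growth rates:
Growth-rate hierarchy: log n ≺ any polynomial ≺ any exponential cⁿ (c>1) ≺ n! ≺ nⁿ.
polynomial degree 3 dominates polylogarithmic (log n)^4 asymptotically.

s(n) grows faster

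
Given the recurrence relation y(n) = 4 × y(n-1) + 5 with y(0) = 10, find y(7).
Computing step by step:
y(0) = 10
y(1) = 4 × 10 + 5 = 45
y(2) = 4 × 45 + 5 = 185
y(3) = 4 × 185 + 5 = 745
y(4) = 4 × 745 + 5 = 2985
y(5) = 4 × 2985 + 5 = 11945
y(6) = 4 × 11945 + 5 = 47785
y(7) = 4 × 47785 + 5 = 191145

191145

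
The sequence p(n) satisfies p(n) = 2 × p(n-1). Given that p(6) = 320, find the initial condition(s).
In general p(n) = 2ⁿ · p(0). At n = 6: p(0) = p(6) / 2^6 = 320 / 64 = 5.

p(0) = 5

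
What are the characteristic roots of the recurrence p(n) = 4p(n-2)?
Substitute p(n) = rⁿ and divide through by rⁿ⁻²: r² - 4 = 0
Factor: (r + 2)(r - 2) = 0, so r = -2, 2.
General solution: p(n) = A·(-2)ⁿ + B·2ⁿ

Characteristic: r² - 4 = 0, Roots: r = -2, 2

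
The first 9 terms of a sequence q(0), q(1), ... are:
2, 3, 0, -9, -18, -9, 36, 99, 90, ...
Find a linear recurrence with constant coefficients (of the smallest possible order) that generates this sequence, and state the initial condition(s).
Look for the lowest-order linear relation among consecutive terms.
Observation: q(n) - 2·q(n-1) - (-3)·q(n-2) = 0 holds for the shown terms, and no order-1 relation q(n) = α·q(n-1) + β fits.
Check at n=3: 2·0 + (-3)·3 = -9. ✓

q(n) = 2q(n-1) - 3q(n-2), q(0) = 2, q(1) = 3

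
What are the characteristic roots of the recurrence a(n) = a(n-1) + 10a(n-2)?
Substitute a(n) = rⁿ and divide through by rⁿ⁻²: r² - r - 10 = 0
Discriminant: 1² + 4·10 = 41, not a perfect square, so by the quadratic formula r = (1 ± √41)/2.
General solution: a(n) = A·r₁ⁿ + B·r₂ⁿ where r₁,r₂ = (1 ± √41)/2

Characteristic: r² - r - 10 = 0, Roots: r = (1 ± √41)/2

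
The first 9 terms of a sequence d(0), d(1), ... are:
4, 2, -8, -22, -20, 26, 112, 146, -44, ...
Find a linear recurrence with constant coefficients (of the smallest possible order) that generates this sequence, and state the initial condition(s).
Look for the lowest-order linear relation among consecutive terms.
Observation: d(n) - 2·d(n-1) - (-3)·d(n-2) = 0 holds for the shown terms, and no order-1 relation d(n) = α·d(n-1) + β fits.
Check at n=3: 2·-8 + (-3)·2 = -22. ✓

d(n) = 2d(n-1) - 3d(n-2), d(0) = 4, d(1) = 2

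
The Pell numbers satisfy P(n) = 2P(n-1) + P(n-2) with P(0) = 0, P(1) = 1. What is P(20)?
Computing the sequence terms:
0, 1, 2, 5, 12, 29, 70, 169, 408, 985, 2378, 5741, 13860, 33461, 80782, 195025, 470832, 1136689, 2744210, 6625109, 15994428

15994428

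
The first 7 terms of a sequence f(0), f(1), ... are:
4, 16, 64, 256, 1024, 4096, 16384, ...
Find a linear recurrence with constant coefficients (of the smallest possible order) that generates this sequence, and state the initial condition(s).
Look for the lowest-order linear relation among consecutive terms.
Observation: each term is 4× the previous.
Check at n=2: 4·16 = 64. ✓

f(n) = 4 × f(n-1), f(0) = 4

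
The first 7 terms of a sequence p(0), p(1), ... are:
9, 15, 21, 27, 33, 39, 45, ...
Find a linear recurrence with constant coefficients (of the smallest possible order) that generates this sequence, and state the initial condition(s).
Look for the lowest-order linear relation among consecutive terms.
Observation: consecutive differences are constant (= 6).
Check at n=2: 1·15 + 6 = 21. ✓

p(n) = p(n-1) + 6, p(0) = 9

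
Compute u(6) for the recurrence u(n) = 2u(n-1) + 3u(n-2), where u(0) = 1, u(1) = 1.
Computing the sequence terms:
1, 1, 5, 13, 41, 121, 365

365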